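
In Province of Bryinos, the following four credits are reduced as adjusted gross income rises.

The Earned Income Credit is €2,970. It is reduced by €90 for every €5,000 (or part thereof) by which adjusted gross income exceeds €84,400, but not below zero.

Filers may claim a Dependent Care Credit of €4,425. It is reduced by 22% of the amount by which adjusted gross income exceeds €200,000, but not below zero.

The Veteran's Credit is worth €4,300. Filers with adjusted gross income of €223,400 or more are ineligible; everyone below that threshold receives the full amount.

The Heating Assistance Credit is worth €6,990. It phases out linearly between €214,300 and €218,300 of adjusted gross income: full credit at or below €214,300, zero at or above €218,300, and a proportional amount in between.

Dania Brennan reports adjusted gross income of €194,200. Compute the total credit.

€16,705

Earned Income Credit: income exceeds €84,400 by €109,800, which is 22 full-or-partial €5,000 increments; reduction = 22 × €90 = €1,980, leaving €990.
Dependent Care Credit: €194,200 is at or below the €200,000 threshold, so the full €4,425 applies.
Veteran's Credit: €194,200 is below the €223,400 cutoff, so the full €4,300 applies.
Heating Assistance Credit: €194,200 is at or below the €214,300 threshold, so the full €6,990 applies.
Total: €990 + €4,425 + €4,300 + €6,990 = €16,705.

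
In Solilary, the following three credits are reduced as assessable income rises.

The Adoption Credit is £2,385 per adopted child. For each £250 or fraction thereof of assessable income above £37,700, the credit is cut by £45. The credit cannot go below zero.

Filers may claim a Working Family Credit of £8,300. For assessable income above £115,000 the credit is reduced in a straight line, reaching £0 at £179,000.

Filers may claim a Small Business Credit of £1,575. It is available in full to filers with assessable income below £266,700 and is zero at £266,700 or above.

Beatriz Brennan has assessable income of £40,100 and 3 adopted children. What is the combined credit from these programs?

Adoption Credit: base = 3 × £2,385 = £7,155. income exceeds £37,700 by £2,400, which is 10 full-or-partial £250 increments; reduction = 10 × £45 = £450, leaving £6,705.
Working Family Credit: £40,100 is at or below the £115,000 threshold, so the full £8,300 applies.
Small Business Credit: £40,100 is below the £266,700 cutoff, so the full £1,575 applies.
Total: £6,705 + £8,300 + £1,575 = £16,580.

£16,580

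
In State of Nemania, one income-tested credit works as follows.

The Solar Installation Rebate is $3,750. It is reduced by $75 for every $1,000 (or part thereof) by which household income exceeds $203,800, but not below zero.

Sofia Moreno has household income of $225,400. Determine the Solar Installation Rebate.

Solar Installation Rebate: income exceeds $203,800 by $21,600, which is 22 full-or-partial $1,000 increments; reduction = 22 × $75 = $1,650, leaving $2,100.

$2,100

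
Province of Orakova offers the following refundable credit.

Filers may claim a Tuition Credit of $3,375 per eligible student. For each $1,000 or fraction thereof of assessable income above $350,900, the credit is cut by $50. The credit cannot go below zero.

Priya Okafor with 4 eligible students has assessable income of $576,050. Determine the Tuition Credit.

Tuition Credit: base = 4 × $3,375 = $13,500. income exceeds $350,900 by $225,150, which is 226 full-or-partial $1,000 increments; reduction = 226 × $50 = $11,300, leaving $2,200.

$2,200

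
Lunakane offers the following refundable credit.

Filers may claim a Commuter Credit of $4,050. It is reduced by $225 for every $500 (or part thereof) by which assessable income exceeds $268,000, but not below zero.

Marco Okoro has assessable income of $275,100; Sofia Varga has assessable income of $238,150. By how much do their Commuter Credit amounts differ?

Marco ($275,100): Commuter Credit: income exceeds $268,000 by $7,100, which is 15 full-or-partial $500 increments; reduction = 15 × $225 = $3,375, leaving $675.
Sofia ($238,150): Commuter Credit: $238,150 is at or below the $268,000 threshold, so the full $4,050 applies.
Difference: |$675 − $4,050| = $3,375.

$3,375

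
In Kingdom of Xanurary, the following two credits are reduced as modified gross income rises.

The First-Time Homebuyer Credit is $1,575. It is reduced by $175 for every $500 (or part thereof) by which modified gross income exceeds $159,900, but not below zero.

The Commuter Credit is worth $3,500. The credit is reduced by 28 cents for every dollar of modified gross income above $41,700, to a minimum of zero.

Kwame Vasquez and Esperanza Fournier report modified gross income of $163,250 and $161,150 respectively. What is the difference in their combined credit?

Kwame ($163,250): First-Time Homebuyer Credit: income exceeds $159,900 by $3,350, which is 7 full-or-partial $500 increments; reduction = 7 × $175 = $1,225, leaving $350. Commuter Credit: 28% of the $121,550 excess over $41,700 is $34,034 ≥ base, so the credit is $0. total $350 + $0 = $350
Esperanza ($161,150): First-Time Homebuyer Credit: income exceeds $159,900 by $1,250, which is 3 full-or-partial $500 increments; reduction = 3 × $175 = $525, leaving $1,050. Commuter Credit: 28% of the $119,450 excess over $41,700 is $33,446 ≥ base, so the credit is $0. total $1,050 + $0 = $1,050
Difference: |$350 − $1,050| = $700.

$700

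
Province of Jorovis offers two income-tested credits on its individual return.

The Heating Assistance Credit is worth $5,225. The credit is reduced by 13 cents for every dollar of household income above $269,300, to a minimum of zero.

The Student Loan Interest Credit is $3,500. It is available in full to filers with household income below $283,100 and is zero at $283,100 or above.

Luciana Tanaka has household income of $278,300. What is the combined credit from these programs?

Heating Assistance Credit: 13% of the $9,000 excess over $269,300 is $1,170; credit = $5,225 − $1,170 = $4,055.
Student Loan Interest Credit: $278,300 is below the $283,100 cutoff, so the full $3,500 applies.
Total: $4,055 + $3,500 = $7,555.

$7,555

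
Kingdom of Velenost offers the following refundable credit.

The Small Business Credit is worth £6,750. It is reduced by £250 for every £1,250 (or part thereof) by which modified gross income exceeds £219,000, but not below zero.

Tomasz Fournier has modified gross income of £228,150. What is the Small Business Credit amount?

Small Business Credit: income exceeds £219,000 by £9,150, which is 8 full-or-partial £1,250 increments; reduction = 8 × £250 = £2,000, leaving £4,750.

£4,750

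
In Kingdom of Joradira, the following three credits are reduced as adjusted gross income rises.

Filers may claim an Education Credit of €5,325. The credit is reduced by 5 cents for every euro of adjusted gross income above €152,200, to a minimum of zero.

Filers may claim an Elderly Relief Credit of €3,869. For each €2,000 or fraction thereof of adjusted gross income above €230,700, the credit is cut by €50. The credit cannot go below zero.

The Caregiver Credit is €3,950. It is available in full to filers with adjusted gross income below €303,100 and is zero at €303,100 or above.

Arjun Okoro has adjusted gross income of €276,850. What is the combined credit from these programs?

Education Credit: 5% of the €124,650 excess over €152,200 is €6,232.50 ≥ base, so the credit is €0.
Elderly Relief Credit: income exceeds €230,700 by €46,150, which is 24 full-or-partial €2,000 increments; reduction = 24 × €50 = €1,200, leaving €2,669.
Caregiver Credit: €276,850 is below the €303,100 cutoff, so the full €3,950 applies.
Total: €0 + €2,669 + €3,950 = €6,619.

€6,619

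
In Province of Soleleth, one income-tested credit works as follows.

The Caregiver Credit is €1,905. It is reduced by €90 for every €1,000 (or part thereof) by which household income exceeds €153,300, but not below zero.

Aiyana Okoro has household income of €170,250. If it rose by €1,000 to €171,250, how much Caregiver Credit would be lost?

€90

At €170,250 — income exceeds €153,300 by €16,950, which is 17 full-or-partial €1,000 increments; reduction = 17 × €90 = €1,530, leaving €375.
At €171,250 — income exceeds €153,300 by €17,950, which is 18 full-or-partial €1,000 increments; reduction = 18 × €90 = €1,620, leaving €285.
Lost: €375 − €285 = €90.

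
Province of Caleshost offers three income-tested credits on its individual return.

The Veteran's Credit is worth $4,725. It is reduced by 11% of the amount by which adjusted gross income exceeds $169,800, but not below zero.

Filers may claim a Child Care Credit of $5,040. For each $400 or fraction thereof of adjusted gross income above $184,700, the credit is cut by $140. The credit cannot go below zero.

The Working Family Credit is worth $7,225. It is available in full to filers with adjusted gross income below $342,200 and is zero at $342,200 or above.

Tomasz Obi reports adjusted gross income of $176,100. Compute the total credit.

$16,297

Veteran's Credit: 11% of the $6,300 excess over $169,800 is $693; credit = $4,725 − $693 = $4,032.
Child Care Credit: $176,100 is at or below the $184,700 threshold, so the full $5,040 applies.
Working Family Credit: $176,100 is below the $342,200 cutoff, so the full $7,225 applies.
Total: $4,032 + $5,040 + $7,225 = $16,297.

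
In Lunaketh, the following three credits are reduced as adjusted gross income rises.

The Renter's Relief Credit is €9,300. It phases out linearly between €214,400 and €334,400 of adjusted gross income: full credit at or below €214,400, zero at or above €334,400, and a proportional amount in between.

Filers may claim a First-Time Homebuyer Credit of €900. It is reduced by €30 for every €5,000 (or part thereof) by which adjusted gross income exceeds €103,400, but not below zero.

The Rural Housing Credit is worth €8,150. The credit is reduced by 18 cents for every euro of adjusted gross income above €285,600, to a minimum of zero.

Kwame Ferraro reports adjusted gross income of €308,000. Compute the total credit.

€6,164

Renter's Relief Credit: €308,000 is €93,600 into a €120,000 phase-out range, leaving 26,400/120,000 of the credit: €9,300 × 26,400/120,000 = €2,046.
First-Time Homebuyer Credit: income exceeds €103,400 by €204,600 → 41 increments × €30 = €1,230 ≥ base, so the credit is €0.
Rural Housing Credit: 18% of the €22,400 excess over €285,600 is €4,032; credit = €8,150 − €4,032 = €4,118.
Total: €2,046 + €0 + €4,118 = €6,164.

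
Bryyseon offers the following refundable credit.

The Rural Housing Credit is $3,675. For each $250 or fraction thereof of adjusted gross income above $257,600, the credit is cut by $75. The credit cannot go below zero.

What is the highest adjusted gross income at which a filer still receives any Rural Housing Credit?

$269,600

After 48 increments the reduction is 48 × $75 = $3,600, leaving $75; one more increment wipes it out. Increment 48 ends at excess 48 × $250 = $12,000, so the highest qualifying income is $257,600 + $12,000 = $269,600.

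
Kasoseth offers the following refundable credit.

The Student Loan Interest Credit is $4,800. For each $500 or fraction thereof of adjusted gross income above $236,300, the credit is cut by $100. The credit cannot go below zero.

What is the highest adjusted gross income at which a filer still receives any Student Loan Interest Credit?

After 47 increments the reduction is 47 × $100 = $4,700, leaving $100; one more increment wipes it out. Increment 47 ends at excess 47 × $500 = $23,500, so the highest qualifying income is $236,300 + $23,500 = $259,800.

$259,800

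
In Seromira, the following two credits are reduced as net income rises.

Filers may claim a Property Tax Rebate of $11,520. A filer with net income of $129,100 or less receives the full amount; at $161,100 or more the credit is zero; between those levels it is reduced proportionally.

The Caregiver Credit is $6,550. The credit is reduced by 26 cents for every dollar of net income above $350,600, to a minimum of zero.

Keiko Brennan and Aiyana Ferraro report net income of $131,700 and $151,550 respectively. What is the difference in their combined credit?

Keiko ($131,700): Property Tax Rebate: $131,700 is $2,600 into a $32,000 phase-out range, leaving 29,400/32,000 of the credit: $11,520 × 29,400/32,000 = $10,584. Caregiver Credit: $131,700 is at or below the $350,600 threshold, so the full $6,550 applies. total $10,584 + $6,550 = $17,134
Aiyana ($151,550): Property Tax Rebate: $151,550 is $22,450 into a $32,000 phase-out range, leaving 9,550/32,000 of the credit: $11,520 × 9,550/32,000 = $3,438. Caregiver Credit: $151,550 is at or below the $350,600 threshold, so the full $6,550 applies. total $3,438 + $6,550 = $9,988
Difference: |$17,134 − $9,988| = $7,146.

$7,146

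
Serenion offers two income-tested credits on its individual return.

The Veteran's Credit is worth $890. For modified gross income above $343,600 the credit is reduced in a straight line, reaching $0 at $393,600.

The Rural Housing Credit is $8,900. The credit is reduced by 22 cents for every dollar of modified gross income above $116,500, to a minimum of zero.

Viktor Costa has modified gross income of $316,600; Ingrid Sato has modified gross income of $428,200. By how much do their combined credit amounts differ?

Viktor ($316,600): Veteran's Credit: $316,600 is at or below the $343,600 threshold, so the full $890 applies. Rural Housing Credit: 22% of the $200,100 excess over $116,500 is $44,022 ≥ base, so the credit is $0. total $890 + $0 = $890
Ingrid ($428,200): Veteran's Credit: $428,200 is at or above $393,600, so the credit is $0. Rural Housing Credit: 22% of the $311,700 excess over $116,500 is $68,574 ≥ base, so the credit is $0. total $0 + $0 = $0
Difference: |$890 − $0| = $890.

$890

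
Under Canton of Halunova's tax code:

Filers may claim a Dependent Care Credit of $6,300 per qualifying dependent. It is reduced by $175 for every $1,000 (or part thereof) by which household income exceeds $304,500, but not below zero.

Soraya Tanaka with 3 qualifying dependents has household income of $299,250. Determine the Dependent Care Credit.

$18,900

Dependent Care Credit: base = 3 × $6,300 = $18,900. $299,250 is at or below the $304,500 threshold, so the full $18,900 applies.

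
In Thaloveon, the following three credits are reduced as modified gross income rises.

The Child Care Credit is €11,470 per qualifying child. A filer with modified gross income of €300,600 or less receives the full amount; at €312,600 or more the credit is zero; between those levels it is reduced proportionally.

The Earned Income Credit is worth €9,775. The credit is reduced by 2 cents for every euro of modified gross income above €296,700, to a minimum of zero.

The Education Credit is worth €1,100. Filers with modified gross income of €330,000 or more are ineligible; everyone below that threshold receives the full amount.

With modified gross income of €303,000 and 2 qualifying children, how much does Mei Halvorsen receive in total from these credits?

Child Care Credit: base = 2 × €11,470 = €22,940. €303,000 is €2,400 into a €12,000 phase-out range, leaving 9,600/12,000 of the credit: €22,940 × 9,600/12,000 = €18,352.
Earned Income Credit: 2% of the €6,300 excess over €296,700 is €126; credit = €9,775 − €126 = €9,649.
Education Credit: €303,000 is below the €330,000 cutoff, so the full €1,100 applies.
Total: €18,352 + €9,649 + €1,100 = €29,101.

€29,101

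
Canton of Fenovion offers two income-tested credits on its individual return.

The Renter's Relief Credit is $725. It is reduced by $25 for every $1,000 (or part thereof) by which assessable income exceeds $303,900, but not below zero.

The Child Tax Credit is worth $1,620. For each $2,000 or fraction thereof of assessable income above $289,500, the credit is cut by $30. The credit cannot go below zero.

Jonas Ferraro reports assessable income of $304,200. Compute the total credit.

Renter's Relief Credit: income exceeds $303,900 by $300, which is 1 full-or-partial $1,000 increment; reduction = 1 × $25 = $25, leaving $700.
Child Tax Credit: income exceeds $289,500 by $14,700, which is 8 full-or-partial $2,000 increments; reduction = 8 × $30 = $240, leaving $1,380.
Total: $700 + $1,380 = $2,080.

$2,080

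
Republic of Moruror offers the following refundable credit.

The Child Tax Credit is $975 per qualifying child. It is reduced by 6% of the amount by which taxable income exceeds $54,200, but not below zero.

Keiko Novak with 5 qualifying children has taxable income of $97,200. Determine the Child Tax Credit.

Child Tax Credit: base = 5 × $975 = $4,875. 6% of the $43,000 excess over $54,200 is $2,580; credit = $4,875 − $2,580 = $2,295.

$2,295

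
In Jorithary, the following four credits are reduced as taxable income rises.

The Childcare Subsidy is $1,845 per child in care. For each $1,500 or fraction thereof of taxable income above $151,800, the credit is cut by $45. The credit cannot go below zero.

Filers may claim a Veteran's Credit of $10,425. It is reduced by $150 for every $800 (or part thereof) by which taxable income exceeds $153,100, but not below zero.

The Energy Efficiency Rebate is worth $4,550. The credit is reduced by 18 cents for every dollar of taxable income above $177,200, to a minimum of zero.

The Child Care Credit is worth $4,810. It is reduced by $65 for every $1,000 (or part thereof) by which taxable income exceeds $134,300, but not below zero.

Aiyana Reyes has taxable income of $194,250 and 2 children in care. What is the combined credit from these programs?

Childcare Subsidy: base = 2 × $1,845 = $3,690. income exceeds $151,800 by $42,450, which is 29 full-or-partial $1,500 increments; reduction = 29 × $45 = $1,305, leaving $2,385.
Veteran's Credit: income exceeds $153,100 by $41,150, which is 52 full-or-partial $800 increments; reduction = 52 × $150 = $7,800, leaving $2,625.
Energy Efficiency Rebate: 18% of the $17,050 excess over $177,200 is $3,069; credit = $4,550 − $3,069 = $1,481.
Child Care Credit: income exceeds $134,300 by $59,950, which is 60 full-or-partial $1,000 increments; reduction = 60 × $65 = $3,900, leaving $910.
Total: $2,385 + $2,625 + $1,481 + $910 = $7,401.

$7,401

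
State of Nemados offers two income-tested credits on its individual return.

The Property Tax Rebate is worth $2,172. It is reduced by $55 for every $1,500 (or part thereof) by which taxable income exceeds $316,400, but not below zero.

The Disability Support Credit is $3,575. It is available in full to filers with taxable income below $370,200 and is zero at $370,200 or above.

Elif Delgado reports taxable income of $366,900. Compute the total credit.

$3,877

Property Tax Rebate: income exceeds $316,400 by $50,500, which is 34 full-or-partial $1,500 increments; reduction = 34 × $55 = $1,870, leaving $302.
Disability Support Credit: $366,900 is below the $370,200 cutoff, so the full $3,575 applies.
Total: $302 + $3,575 = $3,877.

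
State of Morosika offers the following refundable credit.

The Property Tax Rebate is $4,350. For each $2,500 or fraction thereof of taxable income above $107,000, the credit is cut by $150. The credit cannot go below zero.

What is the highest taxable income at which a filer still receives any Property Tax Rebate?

$177,000

After 28 increments the reduction is 28 × $150 = $4,200, leaving $150; one more increment wipes it out. Increment 28 ends at excess 28 × $2,500 = $70,000, so the highest qualifying income is $107,000 + $70,000 = $177,000.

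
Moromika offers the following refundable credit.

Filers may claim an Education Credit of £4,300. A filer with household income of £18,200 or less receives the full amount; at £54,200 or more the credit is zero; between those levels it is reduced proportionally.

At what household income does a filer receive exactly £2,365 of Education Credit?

£2,365 is 2,365/4,300 of the full £4,300, so 1,935/4,300 of the £36,000 range has been used: income = £18,200 + £36,000 × 1,935/4,300 = £34,400.

£34,400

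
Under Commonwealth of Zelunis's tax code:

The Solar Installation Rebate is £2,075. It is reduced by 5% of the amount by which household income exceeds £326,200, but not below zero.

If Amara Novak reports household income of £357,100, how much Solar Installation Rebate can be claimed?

£530

Solar Installation Rebate: 5% of the £30,900 excess over £326,200 is £1,545; credit = £2,075 − £1,545 = £530.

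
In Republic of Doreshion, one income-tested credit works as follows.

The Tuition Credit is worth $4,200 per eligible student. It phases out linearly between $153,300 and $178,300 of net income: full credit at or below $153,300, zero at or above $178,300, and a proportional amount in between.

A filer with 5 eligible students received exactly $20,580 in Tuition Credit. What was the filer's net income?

$153,800

Full credit = 5 × $4,200 = $21,000.
$20,580 is 20,580/21,000 of the full $21,000, so 420/21,000 of the $25,000 range has been used: income = $153,300 + $25,000 × 420/21,000 = $153,800.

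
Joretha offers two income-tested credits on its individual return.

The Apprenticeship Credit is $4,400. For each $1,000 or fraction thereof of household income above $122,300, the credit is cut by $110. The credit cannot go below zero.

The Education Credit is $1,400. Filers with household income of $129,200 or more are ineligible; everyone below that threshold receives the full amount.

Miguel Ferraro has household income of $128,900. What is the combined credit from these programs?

$5,030

Apprenticeship Credit: income exceeds $122,300 by $6,600, which is 7 full-or-partial $1,000 increments; reduction = 7 × $110 = $770, leaving $3,630.
Education Credit: $128,900 is below the $129,200 cutoff, so the full $1,400 applies.
Total: $3,630 + $1,400 = $5,030.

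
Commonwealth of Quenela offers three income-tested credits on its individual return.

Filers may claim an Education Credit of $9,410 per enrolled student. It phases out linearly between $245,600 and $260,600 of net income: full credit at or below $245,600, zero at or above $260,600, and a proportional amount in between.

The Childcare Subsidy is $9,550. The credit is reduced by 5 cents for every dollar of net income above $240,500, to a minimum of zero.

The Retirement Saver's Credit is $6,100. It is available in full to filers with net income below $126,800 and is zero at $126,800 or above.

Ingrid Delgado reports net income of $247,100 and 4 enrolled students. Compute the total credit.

$43,096

Education Credit: base = 4 × $9,410 = $37,640. $247,100 is $1,500 into a $15,000 phase-out range, leaving 13,500/15,000 of the credit: $37,640 × 13,500/15,000 = $33,876.
Childcare Subsidy: 5% of the $6,600 excess over $240,500 is $330; credit = $9,550 − $330 = $9,220.
Retirement Saver's Credit: $247,100 meets or exceeds the $126,800 cutoff, so the credit is $0.
Total: $33,876 + $9,220 + $0 = $43,096.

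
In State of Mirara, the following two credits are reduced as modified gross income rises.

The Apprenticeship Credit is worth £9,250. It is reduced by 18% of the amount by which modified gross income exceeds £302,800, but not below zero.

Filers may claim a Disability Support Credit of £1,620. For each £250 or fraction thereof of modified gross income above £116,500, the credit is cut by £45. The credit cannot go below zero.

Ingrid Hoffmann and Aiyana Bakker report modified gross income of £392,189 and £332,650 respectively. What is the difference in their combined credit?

Ingrid (£392,189): Apprenticeship Credit: 18% of the £89,389 excess over £302,800 is £16,090.02 ≥ base, so the credit is £0. Disability Support Credit: income exceeds £116,500 by £275,689 → 1103 increments × £45 = £49,635 ≥ base, so the credit is £0. total £0 + £0 = £0
Aiyana (£332,650): Apprenticeship Credit: 18% of the £29,850 excess over £302,800 is £5,373; credit = £9,250 − £5,373 = £3,877. Disability Support Credit: income exceeds £116,500 by £216,150 → 865 increments × £45 = £38,925 ≥ base, so the credit is £0. total £3,877 + £0 = £3,877
Difference: |£0 − £3,877| = £3,877.

£3,877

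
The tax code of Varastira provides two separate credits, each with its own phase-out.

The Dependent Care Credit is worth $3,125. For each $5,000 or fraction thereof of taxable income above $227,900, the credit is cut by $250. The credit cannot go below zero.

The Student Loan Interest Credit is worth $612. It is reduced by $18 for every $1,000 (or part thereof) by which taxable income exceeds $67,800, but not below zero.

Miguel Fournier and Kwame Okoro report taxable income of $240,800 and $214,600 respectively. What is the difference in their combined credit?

Miguel ($240,800): Dependent Care Credit: income exceeds $227,900 by $12,900, which is 3 full-or-partial $5,000 increments; reduction = 3 × $250 = $750, leaving $2,375. Student Loan Interest Credit: income exceeds $67,800 by $173,000 → 173 increments × $18 = $3,114 ≥ base, so the credit is $0. total $2,375 + $0 = $2,375
Kwame ($214,600): Dependent Care Credit: $214,600 is at or below the $227,900 threshold, so the full $3,125 applies. Student Loan Interest Credit: income exceeds $67,800 by $146,800 → 147 increments × $18 = $2,646 ≥ base, so the credit is $0. total $3,125 + $0 = $3,125
Difference: |$2,375 − $3,125| = $750.

$750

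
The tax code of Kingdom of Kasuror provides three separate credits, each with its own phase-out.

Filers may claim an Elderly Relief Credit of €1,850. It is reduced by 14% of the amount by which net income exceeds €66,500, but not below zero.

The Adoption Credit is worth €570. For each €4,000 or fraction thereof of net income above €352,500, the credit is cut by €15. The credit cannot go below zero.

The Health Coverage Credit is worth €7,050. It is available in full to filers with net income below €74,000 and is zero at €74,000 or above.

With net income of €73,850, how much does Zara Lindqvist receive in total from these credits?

Elderly Relief Credit: 14% of the €7,350 excess over €66,500 is €1,029; credit = €1,850 − €1,029 = €821.
Adoption Credit: €73,850 is at or below the €352,500 threshold, so the full €570 applies.
Health Coverage Credit: €73,850 is below the €74,000 cutoff, so the full €7,050 applies.
Total: €821 + €570 + €7,050 = €8,441.

€8,441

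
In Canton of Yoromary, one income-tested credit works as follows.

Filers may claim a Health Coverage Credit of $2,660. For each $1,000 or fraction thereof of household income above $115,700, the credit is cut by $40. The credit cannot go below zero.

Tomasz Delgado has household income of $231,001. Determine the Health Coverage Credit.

$0

Health Coverage Credit: income exceeds $115,700 by $115,301 → 116 increments × $40 = $4,640 ≥ base, so the credit is $0.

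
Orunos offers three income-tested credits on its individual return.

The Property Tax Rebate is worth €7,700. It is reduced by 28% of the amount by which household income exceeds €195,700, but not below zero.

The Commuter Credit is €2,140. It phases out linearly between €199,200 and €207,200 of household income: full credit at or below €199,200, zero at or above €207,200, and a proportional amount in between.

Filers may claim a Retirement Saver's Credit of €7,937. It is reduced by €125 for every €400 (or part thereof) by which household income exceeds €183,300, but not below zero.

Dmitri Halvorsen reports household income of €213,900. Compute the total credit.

€2,604

Property Tax Rebate: 28% of the €18,200 excess over €195,700 is €5,096; credit = €7,700 − €5,096 = €2,604.
Commuter Credit: €213,900 is at or above €207,200, so the credit is €0.
Retirement Saver's Credit: income exceeds €183,300 by €30,600 → 77 increments × €125 = €9,625 ≥ base, so the credit is €0.
Total: €2,604 + €0 + €0 = €2,604.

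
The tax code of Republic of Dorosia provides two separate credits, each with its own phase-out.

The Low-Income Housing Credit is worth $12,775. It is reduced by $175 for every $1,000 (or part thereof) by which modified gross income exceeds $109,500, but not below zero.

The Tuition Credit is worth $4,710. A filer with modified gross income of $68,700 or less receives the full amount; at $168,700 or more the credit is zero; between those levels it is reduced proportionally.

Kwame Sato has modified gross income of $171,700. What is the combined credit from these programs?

Low-Income Housing Credit: income exceeds $109,500 by $62,200, which is 63 full-or-partial $1,000 increments; reduction = 63 × $175 = $11,025, leaving $1,750.
Tuition Credit: $171,700 is at or above $168,700, so the credit is $0.
Total: $1,750 + $0 = $1,750.

$1,750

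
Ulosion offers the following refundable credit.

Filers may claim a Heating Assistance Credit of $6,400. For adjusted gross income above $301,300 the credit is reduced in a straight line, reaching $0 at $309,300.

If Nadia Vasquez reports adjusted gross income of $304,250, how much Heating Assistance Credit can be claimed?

$4,040

Heating Assistance Credit: $304,250 is $2,950 into a $8,000 phase-out range, leaving 5,050/8,000 of the credit: $6,400 × 5,050/8,000 = $4,040.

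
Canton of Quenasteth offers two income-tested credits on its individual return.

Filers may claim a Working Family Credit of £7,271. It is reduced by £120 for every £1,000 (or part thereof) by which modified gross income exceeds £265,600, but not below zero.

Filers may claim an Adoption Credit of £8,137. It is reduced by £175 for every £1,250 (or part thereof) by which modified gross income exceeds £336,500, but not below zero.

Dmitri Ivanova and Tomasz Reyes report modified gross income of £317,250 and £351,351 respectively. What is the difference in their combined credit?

Dmitri (£317,250): Working Family Credit: income exceeds £265,600 by £51,650, which is 52 full-or-partial £1,000 increments; reduction = 52 × £120 = £6,240, leaving £1,031. Adoption Credit: £317,250 is at or below the £336,500 threshold, so the full £8,137 applies. total £1,031 + £8,137 = £9,168
Tomasz (£351,351): Working Family Credit: income exceeds £265,600 by £85,751 → 86 increments × £120 = £10,320 ≥ base, so the credit is £0. Adoption Credit: income exceeds £336,500 by £14,851, which is 12 full-or-partial £1,250 increments; reduction = 12 × £175 = £2,100, leaving £6,037. total £0 + £6,037 = £6,037
Difference: |£9,168 − £6,037| = £3,131.

£3,131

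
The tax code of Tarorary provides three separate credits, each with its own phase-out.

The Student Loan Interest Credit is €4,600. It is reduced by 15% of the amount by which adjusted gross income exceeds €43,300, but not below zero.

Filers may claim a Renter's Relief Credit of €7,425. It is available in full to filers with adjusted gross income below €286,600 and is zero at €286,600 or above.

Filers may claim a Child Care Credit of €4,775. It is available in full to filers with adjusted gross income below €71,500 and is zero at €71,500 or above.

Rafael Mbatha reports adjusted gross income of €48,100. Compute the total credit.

€16,080

Student Loan Interest Credit: 15% of the €4,800 excess over €43,300 is €720; credit = €4,600 − €720 = €3,880.
Renter's Relief Credit: €48,100 is below the €286,600 cutoff, so the full €7,425 applies.
Child Care Credit: €48,100 is below the €71,500 cutoff, so the full €4,775 applies.
Total: €3,880 + €7,425 + €4,775 = €16,080.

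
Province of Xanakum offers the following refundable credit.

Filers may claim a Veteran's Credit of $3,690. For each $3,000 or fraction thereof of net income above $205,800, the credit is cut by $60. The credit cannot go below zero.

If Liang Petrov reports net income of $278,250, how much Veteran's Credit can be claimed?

$2,190

Veteran's Credit: income exceeds $205,800 by $72,450, which is 25 full-or-partial $3,000 increments; reduction = 25 × $60 = $1,500, leaving $2,190.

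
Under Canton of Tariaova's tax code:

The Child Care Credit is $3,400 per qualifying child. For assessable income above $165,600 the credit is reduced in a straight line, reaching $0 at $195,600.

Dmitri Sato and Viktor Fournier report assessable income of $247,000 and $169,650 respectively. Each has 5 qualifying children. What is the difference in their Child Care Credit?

Dmitri ($247,000): Child Care Credit: base = 5 × $3,400 = $17,000. $247,000 is at or above $195,600, so the credit is $0.
Viktor ($169,650): Child Care Credit: base = 5 × $3,400 = $17,000. $169,650 is $4,050 into a $30,000 phase-out range, leaving 25,950/30,000 of the credit: $17,000 × 25,950/30,000 = $14,705.
Difference: |$0 − $14,705| = $14,705.

$14,705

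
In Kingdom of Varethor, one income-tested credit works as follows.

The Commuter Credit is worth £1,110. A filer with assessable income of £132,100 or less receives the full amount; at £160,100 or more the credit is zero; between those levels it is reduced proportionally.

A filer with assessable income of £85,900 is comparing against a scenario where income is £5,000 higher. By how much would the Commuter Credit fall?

At £85,900 — £85,900 is at or below the £132,100 threshold, so the full £1,110 applies.
At £90,900 — £90,900 is at or below the £132,100 threshold, so the full £1,110 applies.
Lost: £1,110 − £1,110 = £0.

£0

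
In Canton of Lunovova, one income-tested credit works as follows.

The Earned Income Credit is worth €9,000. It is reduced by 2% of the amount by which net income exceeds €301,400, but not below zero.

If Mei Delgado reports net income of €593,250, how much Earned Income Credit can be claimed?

Earned Income Credit: 2% of the €291,850 excess over €301,400 is €5,837; credit = €9,000 − €5,837 = €3,163.

€3,163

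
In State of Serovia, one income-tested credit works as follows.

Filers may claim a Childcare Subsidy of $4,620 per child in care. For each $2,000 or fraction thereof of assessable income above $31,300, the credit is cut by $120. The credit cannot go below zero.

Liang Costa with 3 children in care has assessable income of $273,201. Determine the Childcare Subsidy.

Childcare Subsidy: base = 3 × $4,620 = $13,860. income exceeds $31,300 by $241,901 → 121 increments × $120 = $14,520 ≥ base, so the credit is $0.

$0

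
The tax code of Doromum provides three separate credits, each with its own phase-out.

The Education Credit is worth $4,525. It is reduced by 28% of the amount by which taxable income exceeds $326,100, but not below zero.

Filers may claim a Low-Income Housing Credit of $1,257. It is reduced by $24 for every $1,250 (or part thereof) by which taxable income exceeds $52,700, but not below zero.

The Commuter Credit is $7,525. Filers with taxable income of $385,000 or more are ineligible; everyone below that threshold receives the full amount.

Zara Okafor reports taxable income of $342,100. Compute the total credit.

Education Credit: 28% of the $16,000 excess over $326,100 is $4,480; credit = $4,525 − $4,480 = $45.
Low-Income Housing Credit: income exceeds $52,700 by $289,400 → 232 increments × $24 = $5,568 ≥ base, so the credit is $0.
Commuter Credit: $342,100 is below the $385,000 cutoff, so the full $7,525 applies.
Total: $45 + $0 + $7,525 = $7,570.

$7,570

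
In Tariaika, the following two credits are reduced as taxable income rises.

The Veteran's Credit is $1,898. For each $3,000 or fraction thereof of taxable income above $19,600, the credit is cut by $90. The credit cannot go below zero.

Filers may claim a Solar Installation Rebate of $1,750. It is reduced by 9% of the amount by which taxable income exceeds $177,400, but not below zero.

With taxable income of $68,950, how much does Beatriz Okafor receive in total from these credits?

Veteran's Credit: income exceeds $19,600 by $49,350, which is 17 full-or-partial $3,000 increments; reduction = 17 × $90 = $1,530, leaving $368.
Solar Installation Rebate: $68,950 is at or below the $177,400 threshold, so the full $1,750 applies.
Total: $368 + $1,750 = $2,118.

$2,118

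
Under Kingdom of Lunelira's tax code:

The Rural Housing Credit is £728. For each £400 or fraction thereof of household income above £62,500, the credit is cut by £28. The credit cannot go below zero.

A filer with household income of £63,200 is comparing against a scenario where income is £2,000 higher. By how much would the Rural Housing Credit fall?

£140

At £63,200 — income exceeds £62,500 by £700, which is 2 full-or-partial £400 increments; reduction = 2 × £28 = £56, leaving £672.
At £65,200 — income exceeds £62,500 by £2,700, which is 7 full-or-partial £400 increments; reduction = 7 × £28 = £196, leaving £532.
Lost: £672 − £532 = £140.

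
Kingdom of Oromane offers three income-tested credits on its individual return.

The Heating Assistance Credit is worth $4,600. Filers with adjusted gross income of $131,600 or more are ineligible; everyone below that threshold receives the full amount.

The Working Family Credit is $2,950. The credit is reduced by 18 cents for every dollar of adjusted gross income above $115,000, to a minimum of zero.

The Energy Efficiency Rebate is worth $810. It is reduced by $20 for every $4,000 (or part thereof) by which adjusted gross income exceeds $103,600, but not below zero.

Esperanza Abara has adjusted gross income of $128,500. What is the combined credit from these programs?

Heating Assistance Credit: $128,500 is below the $131,600 cutoff, so the full $4,600 applies.
Working Family Credit: 18% of the $13,500 excess over $115,000 is $2,430; credit = $2,950 − $2,430 = $520.
Energy Efficiency Rebate: income exceeds $103,600 by $24,900, which is 7 full-or-partial $4,000 increments; reduction = 7 × $20 = $140, leaving $670.
Total: $4,600 + $520 + $670 = $5,790.

$5,790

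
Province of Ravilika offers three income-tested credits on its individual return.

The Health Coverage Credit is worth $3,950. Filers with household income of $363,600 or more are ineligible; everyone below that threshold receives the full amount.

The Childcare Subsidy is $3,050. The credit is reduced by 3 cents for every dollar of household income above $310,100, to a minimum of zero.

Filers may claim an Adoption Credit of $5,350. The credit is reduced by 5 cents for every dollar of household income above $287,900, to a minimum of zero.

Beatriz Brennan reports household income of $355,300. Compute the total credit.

Health Coverage Credit: $355,300 is below the $363,600 cutoff, so the full $3,950 applies.
Childcare Subsidy: 3% of the $45,200 excess over $310,100 is $1,356; credit = $3,050 − $1,356 = $1,694.
Adoption Credit: 5% of the $67,400 excess over $287,900 is $3,370; credit = $5,350 − $3,370 = $1,980.
Total: $3,950 + $1,694 + $1,980 = $7,624.

$7,624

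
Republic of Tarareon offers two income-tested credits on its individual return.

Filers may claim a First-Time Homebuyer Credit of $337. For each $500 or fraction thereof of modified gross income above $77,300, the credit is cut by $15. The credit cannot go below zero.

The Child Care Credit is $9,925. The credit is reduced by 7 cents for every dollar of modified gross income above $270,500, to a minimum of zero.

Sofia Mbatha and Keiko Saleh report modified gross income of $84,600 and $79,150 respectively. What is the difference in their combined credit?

$165

Sofia ($84,600): First-Time Homebuyer Credit: income exceeds $77,300 by $7,300, which is 15 full-or-partial $500 increments; reduction = 15 × $15 = $225, leaving $112. Child Care Credit: $84,600 is at or below the $270,500 threshold, so the full $9,925 applies. total $112 + $9,925 = $10,037
Keiko ($79,150): First-Time Homebuyer Credit: income exceeds $77,300 by $1,850, which is 4 full-or-partial $500 increments; reduction = 4 × $15 = $60, leaving $277. Child Care Credit: $79,150 is at or below the $270,500 threshold, so the full $9,925 applies. total $277 + $9,925 = $10,202
Difference: |$10,037 − $10,202| = $165.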